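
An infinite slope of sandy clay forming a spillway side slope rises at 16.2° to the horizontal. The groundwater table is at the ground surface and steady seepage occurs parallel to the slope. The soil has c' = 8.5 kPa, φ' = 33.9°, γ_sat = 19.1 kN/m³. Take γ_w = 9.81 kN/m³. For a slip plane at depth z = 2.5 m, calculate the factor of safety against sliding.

FS = 1.79

With seepage parallel to the slope and the water table at the surface, the effective normal stress on the slip plane uses the buoyant unit weight γ' = γ_sat − γ_w while the driving shear stress uses γ_sat:
FS = [c' + γ' z cos²β tanφ'] / [γ_sat z sinβ cosβ]
γ' = 19.1 − 9.81 = 9.29 kN/m³
Numerator = 8.5 + 9.29·2.5·cos²16.2°·tan33.9° = 8.5 + 9.29·2.5·0.9222·0.6720 = 22.892 kPa
Denominator = 19.1·2.5·sin16.2°·cos16.2° = 19.1·2.5·0.2790·0.9603 = 12.793 kPa
FS = 22.892 / 12.793 = 1.789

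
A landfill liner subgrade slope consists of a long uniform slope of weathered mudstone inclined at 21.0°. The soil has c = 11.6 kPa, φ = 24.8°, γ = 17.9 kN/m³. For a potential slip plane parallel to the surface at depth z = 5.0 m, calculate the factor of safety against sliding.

For an infinite slope with a slip plane parallel to the surface (no pore pressure): FS = [c + γz cos²β tanφ] / [γz sinβ cosβ].
γz = 17.9·5.0 = 89.50 kN/m²
Numerator = 11.6 + 89.50·cos²21.0°·tan24.8° = 11.6 + 89.50·0.8716·0.4621 = 47.644 kPa
Denominator = 89.50·sin21.0°·cos21.0° = 89.50·0.3584·0.9336 = 29.944 kPa
FS = 47.644 / 29.944 = 1.591

FS = 1.59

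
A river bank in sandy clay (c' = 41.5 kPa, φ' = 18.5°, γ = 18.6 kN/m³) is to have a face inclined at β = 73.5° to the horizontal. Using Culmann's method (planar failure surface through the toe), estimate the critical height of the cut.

Culmann's analysis gives the critical failure plane at α_cr = (β + φ')/2 = (73.5 + 18.5)/2 = 46.0°, and the critical height
H_c = (4c'/γ) · sinβ cosφ' / [1 − cos(β − φ')]
    = (4·41.5/18.6) · sin73.5°·cos18.5° / [1 − cos(55.0°)]
    = 8.925 · 0.9588·0.9483 / [1 − 0.5736]
    = 8.925 · 0.9093 / 0.4264
    = 19.03 m

H_c = 19.03 m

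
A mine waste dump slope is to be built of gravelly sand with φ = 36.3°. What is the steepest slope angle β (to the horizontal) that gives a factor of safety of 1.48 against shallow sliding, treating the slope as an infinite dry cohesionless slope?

β = 26.4°

For an infinite dry cohesionless slope FS = tanφ/tanβ, so tanβ = tanφ / FS.
tanβ = tan36.3° / 1.48 = 0.7346 / 1.48 = 0.4963
β = arctan(0.4963) = 26.40°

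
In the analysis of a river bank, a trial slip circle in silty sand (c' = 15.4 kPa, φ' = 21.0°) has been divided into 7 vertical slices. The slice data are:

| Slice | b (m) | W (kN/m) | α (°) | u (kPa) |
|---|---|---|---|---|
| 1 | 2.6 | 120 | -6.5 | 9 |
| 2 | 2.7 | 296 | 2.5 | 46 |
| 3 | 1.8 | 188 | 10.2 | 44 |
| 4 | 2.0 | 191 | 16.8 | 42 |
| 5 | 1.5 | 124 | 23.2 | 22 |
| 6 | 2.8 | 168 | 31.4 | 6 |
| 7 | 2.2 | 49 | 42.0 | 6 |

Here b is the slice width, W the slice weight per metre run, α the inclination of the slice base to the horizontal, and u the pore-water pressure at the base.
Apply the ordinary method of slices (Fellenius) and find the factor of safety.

FS = 2.05

Ordinary method of slices: FS = Σ[c'·Δl_i + (W_i cosα_i − u_i·Δl_i)·tanφ'] / Σ W_i sinα_i, with Δl_i = b_i / cosα_i.
Slice 1: Δl = 2.6/cos(-6.5°) = 2.617 m; N'_1 = 120·cos(-6.5°) − 9·2.617 = 95.7; c'Δl = 40.30; W sinα = -13.6
Slice 2: Δl = 2.7/cos2.5° = 2.703 m; N'_2 = 296·cos2.5° − 46·2.703 = 171.4; c'Δl = 41.62; W sinα = 12.9
Slice 3: Δl = 1.8/cos10.2° = 1.829 m; N'_3 = 188·cos10.2° − 44·1.829 = 104.6; c'Δl = 28.17; W sinα = 33.3
Slice 4: Δl = 2.0/cos16.8° = 2.089 m; N'_4 = 191·cos16.8° − 42·2.089 = 95.1; c'Δl = 32.17; W sinα = 55.2
Slice 5: Δl = 1.5/cos23.2° = 1.632 m; N'_5 = 124·cos23.2° − 22·1.632 = 78.1; c'Δl = 25.13; W sinα = 48.8
Slice 6: Δl = 2.8/cos31.4° = 3.280 m; N'_6 = 168·cos31.4° − 6·3.280 = 123.7; c'Δl = 50.52; W sinα = 87.5
Slice 7: Δl = 2.2/cos42.0° = 2.960 m; N'_7 = 49·cos42.0° − 6·2.960 = 18.7; c'Δl = 45.59; W sinα = 32.8
Σc'Δl = 263.5 kN/m; ΣN' = 687.2 kN/m; ΣW sinα = 257.0 kN/m
Resisting = 263.5 + 687.2·tan21.0° = 263.5 + 263.8 = 527.3 kN/m
FS = 527.3 / 257.0 = 2.052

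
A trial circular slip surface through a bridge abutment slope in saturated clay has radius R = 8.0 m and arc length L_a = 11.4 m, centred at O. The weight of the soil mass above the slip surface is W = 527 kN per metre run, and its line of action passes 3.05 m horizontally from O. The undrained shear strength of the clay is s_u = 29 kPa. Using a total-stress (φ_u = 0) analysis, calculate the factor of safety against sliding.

FS = 1.65

Taking moments about the centre O, the resisting moment is provided by the undrained shear strength acting along the arc:
M_R = s_u·L_a·R = 29·11.40·8.0 = 2644.8 kN·m/m
M_D = W·d = 527·3.05 = 1607.3 kN·m/m
FS = M_R / M_D = 2644.8 / 1607.3 = 1.645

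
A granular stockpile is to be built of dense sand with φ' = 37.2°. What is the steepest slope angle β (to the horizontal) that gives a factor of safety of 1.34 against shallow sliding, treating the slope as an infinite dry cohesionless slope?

β = 29.5°

For an infinite dry cohesionless slope FS = tanφ'/tanβ, so tanβ = tanφ' / FS.
tanβ = tan37.2° / 1.34 = 0.7590 / 1.34 = 0.5664
β = arctan(0.5664) = 29.53°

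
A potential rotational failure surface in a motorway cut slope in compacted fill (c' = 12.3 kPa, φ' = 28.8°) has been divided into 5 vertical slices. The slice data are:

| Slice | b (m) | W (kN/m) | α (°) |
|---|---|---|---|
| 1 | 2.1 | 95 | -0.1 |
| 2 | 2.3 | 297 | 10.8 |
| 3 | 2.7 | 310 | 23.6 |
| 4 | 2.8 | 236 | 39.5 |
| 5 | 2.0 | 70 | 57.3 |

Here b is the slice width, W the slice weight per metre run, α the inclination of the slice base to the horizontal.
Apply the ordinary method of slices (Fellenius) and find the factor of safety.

Ordinary method of slices: FS = Σ[c'·Δl_i + (W_i cosα_i)·tanφ'] / Σ W_i sinα_i, with Δl_i = b_i / cosα_i.
Slice 1: Δl = 2.1/cos(-0.1°) = 2.100 m; N'_1 = 95·cos(-0.1°) = 95.0; c'Δl = 25.83; W sinα = -0.2
Slice 2: Δl = 2.3/cos10.8° = 2.341 m; N'_2 = 297·cos10.8° = 291.7; c'Δl = 28.80; W sinα = 55.7
Slice 3: Δl = 2.7/cos23.6° = 2.946 m; N'_3 = 310·cos23.6° = 284.1; c'Δl = 36.24; W sinα = 124.1
Slice 4: Δl = 2.8/cos39.5° = 3.629 m; N'_4 = 236·cos39.5° = 182.1; c'Δl = 44.63; W sinα = 150.1
Slice 5: Δl = 2.0/cos57.3° = 3.702 m; N'_5 = 70·cos57.3° = 37.8; c'Δl = 45.54; W sinα = 58.9
Σc'Δl = 181.0 kN/m; ΣN' = 890.7 kN/m; ΣW sinα = 388.6 kN/m
Resisting = 181.0 + 890.7·tan28.8° = 181.0 + 489.7 = 670.7 kN/m
FS = 670.7 / 388.6 = 1.726

FS = 1.73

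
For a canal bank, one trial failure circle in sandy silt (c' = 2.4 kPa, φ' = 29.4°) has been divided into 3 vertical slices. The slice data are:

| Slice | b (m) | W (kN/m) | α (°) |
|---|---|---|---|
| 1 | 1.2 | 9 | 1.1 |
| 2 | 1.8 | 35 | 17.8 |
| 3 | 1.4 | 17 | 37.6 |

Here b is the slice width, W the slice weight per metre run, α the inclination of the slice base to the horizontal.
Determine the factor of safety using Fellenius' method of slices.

Ordinary method of slices: FS = Σ[c'·Δl_i + (W_i cosα_i)·tanφ'] / Σ W_i sinα_i, with Δl_i = b_i / cosα_i.
Slice 1: Δl = 1.2/cos1.1° = 1.200 m; N'_1 = 9·cos1.1° = 9.0; c'Δl = 2.88; W sinα = 0.2
Slice 2: Δl = 1.8/cos17.8° = 1.890 m; N'_2 = 35·cos17.8° = 33.3; c'Δl = 4.54; W sinα = 10.7
Slice 3: Δl = 1.4/cos37.6° = 1.767 m; N'_3 = 17·cos37.6° = 13.5; c'Δl = 4.24; W sinα = 10.4
Σc'Δl = 11.7 kN/m; ΣN' = 55.8 kN/m; ΣW sinα = 21.2 kN/m
Resisting = 11.7 + 55.8·tan29.4° = 11.7 + 31.4 = 43.1 kN/m
FS = 43.1 / 21.2 = 2.029

FS = 2.03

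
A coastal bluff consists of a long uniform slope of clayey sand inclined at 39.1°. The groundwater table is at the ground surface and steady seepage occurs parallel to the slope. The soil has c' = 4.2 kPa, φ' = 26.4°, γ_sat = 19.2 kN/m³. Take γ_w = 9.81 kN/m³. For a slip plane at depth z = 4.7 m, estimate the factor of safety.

With seepage parallel to the slope and the water table at the surface, the effective normal stress on the slip plane uses the buoyant unit weight γ' = γ_sat − γ_w while the driving shear stress uses γ_sat:
FS = [c' + γ' z cos²β tanφ'] / [γ_sat z sinβ cosβ]
γ' = 19.2 − 9.81 = 9.39 kN/m³
Numerator = 4.2 + 9.39·4.7·cos²39.1°·tan26.4° = 4.2 + 9.39·4.7·0.6022·0.4964 = 17.394 kPa
Denominator = 19.2·4.7·sin39.1°·cos39.1° = 19.2·4.7·0.6307·0.7760 = 44.166 kPa
FS = 17.394 / 44.166 = 0.394

FS = 0.39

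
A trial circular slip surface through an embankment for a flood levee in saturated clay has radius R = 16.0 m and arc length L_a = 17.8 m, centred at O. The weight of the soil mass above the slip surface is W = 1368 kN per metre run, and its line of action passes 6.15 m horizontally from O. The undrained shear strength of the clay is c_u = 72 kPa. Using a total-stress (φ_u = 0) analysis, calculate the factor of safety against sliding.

FS = 2.44

Taking moments about the centre O, the resisting moment is provided by the undrained shear strength acting along the arc:
M_R = c_u·L_a·R = 72·17.80·16.0 = 20505.6 kN·m/m
M_D = W·d = 1368·6.15 = 8413.2 kN·m/m
FS = M_R / M_D = 20505.6 / 8413.2 = 2.437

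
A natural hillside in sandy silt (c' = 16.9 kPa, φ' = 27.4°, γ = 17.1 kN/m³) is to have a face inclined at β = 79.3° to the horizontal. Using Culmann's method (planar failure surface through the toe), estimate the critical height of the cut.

Culmann's analysis gives the critical failure plane at α_cr = (β + φ')/2 = (79.3 + 27.4)/2 = 53.3°, and the critical height
H_c = (4c'/γ) · sinβ cosφ' / [1 − cos(β − φ')]
    = (4·16.9/17.1) · sin79.3°·cos27.4° / [1 − cos(51.9°)]
    = 3.953 · 0.9826·0.8878 / [1 − 0.6170]
    = 3.953 · 0.8724 / 0.3830
    = 9.01 m

H_c = 9.01 m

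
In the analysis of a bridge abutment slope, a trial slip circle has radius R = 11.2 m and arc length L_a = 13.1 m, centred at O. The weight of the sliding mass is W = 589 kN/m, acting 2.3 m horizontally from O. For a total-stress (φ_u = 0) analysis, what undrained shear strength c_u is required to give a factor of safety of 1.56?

c_u = 14.4 kPa

FS = c_u·L_a·R / (W·d), so c_u = FS·W·d / (L_a·R).
c_u = 1.56·589·2.3 / (13.10·11.2) = 2113.3 / 146.72 = 14.40 kPa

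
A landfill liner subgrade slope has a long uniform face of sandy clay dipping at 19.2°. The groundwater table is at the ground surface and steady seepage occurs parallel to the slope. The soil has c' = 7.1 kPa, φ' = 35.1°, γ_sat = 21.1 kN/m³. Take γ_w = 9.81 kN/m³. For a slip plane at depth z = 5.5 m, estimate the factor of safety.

FS = 1.28

With seepage parallel to the slope and the water table at the surface, the effective normal stress on the slip plane uses the buoyant unit weight γ' = γ_sat − γ_w while the driving shear stress uses γ_sat:
FS = [c' + γ' z cos²β tanφ'] / [γ_sat z sinβ cosβ]
γ' = 21.1 − 9.81 = 11.29 kN/m³
Numerator = 7.1 + 11.29·5.5·cos²19.2°·tan35.1° = 7.1 + 11.29·5.5·0.8918·0.7028 = 46.021 kPa
Denominator = 21.1·5.5·sin19.2°·cos19.2° = 21.1·5.5·0.3289·0.9444 = 36.042 kPa
FS = 46.021 / 36.042 = 1.277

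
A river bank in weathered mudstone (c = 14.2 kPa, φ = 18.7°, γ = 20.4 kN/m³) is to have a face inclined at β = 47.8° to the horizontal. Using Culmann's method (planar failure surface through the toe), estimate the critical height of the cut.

Culmann's analysis gives the critical failure plane at α_cr = (β + φ)/2 = (47.8 + 18.7)/2 = 33.2°, and the critical height
H_c = (4c/γ) · sinβ cosφ / [1 − cos(β − φ)]
    = (4·14.2/20.4) · sin47.8°·cos18.7° / [1 − cos(29.1°)]
    = 2.784 · 0.7408·0.9472 / [1 − 0.8738]
    = 2.784 · 0.7017 / 0.1262
    = 15.48 m

H_c = 15.48 m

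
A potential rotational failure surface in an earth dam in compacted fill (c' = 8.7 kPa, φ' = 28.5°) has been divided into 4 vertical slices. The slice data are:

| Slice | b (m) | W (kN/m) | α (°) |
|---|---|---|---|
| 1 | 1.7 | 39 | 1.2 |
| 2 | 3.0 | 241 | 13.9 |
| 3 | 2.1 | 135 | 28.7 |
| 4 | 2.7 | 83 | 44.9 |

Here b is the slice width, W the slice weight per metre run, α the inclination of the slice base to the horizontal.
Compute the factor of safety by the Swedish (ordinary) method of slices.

Ordinary method of slices: FS = Σ[c'·Δl_i + (W_i cosα_i)·tanφ'] / Σ W_i sinα_i, with Δl_i = b_i / cosα_i.
Slice 1: Δl = 1.7/cos1.2° = 1.700 m; N'_1 = 39·cos1.2° = 39.0; c'Δl = 14.79; W sinα = 0.8
Slice 2: Δl = 3.0/cos13.9° = 3.091 m; N'_2 = 241·cos13.9° = 233.9; c'Δl = 26.89; W sinα = 57.9
Slice 3: Δl = 2.1/cos28.7° = 2.394 m; N'_3 = 135·cos28.7° = 118.4; c'Δl = 20.83; W sinα = 64.8
Slice 4: Δl = 2.7/cos44.9° = 3.812 m; N'_4 = 83·cos44.9° = 58.8; c'Δl = 33.16; W sinα = 58.6
Σc'Δl = 95.7 kN/m; ΣN' = 450.1 kN/m; ΣW sinα = 182.1 kN/m
Resisting = 95.7 + 450.1·tan28.5° = 95.7 + 244.4 = 340.1 kN/m
FS = 340.1 / 182.1 = 1.867

FS = 1.87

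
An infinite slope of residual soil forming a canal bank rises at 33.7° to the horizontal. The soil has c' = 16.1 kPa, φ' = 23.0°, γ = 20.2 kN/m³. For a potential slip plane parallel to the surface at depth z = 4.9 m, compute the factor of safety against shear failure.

For an infinite slope with a slip plane parallel to the surface (no pore pressure): FS = [c' + γz cos²β tanφ'] / [γz sinβ cosβ].
γz = 20.2·4.9 = 98.98 kN/m²
Numerator = 16.1 + 98.98·cos²33.7°·tan23.0° = 16.1 + 98.98·0.6921·0.4245 = 45.180 kPa
Denominator = 98.98·sin33.7°·cos33.7° = 98.98·0.5548·0.8320 = 45.690 kPa
FS = 45.180 / 45.690 = 0.989

FS = 0.99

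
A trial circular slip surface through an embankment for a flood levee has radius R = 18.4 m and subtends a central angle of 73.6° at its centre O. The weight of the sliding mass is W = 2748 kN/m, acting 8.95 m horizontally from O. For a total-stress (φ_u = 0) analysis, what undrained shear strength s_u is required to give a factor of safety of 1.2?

s_u = 67.9 kPa

FS = s_u·L_a·R / (W·d), so s_u = FS·W·d / (L_a·R).
Arc length L_a = R·θ = 18.4·(73.6°·π/180) = 18.4·1.2846 = 23.64 m
s_u = 1.2·2748·8.95 / (23.64·18.4) = 29513.5 / 434.90 = 67.86 kPa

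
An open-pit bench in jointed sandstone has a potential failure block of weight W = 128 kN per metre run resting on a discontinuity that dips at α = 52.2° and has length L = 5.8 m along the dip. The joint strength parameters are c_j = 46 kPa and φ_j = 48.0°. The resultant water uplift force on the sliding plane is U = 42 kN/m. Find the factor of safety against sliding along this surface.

Resolving the block weight along and normal to the plane and applying the Mohr–Coulomb strength on the joint:
N' = W cosα − U = 128·cos52.2° − 42 = 36.5 kN/m
Driving force T = W sinα = 128·sin52.2° = 101.1 kN/m
Resisting force R = c_j·L + N'·tanφ_j = 46·5.8 + 36.5·tan48.0° = 266.8 + 40.5 = 307.3 kN/m
FS = R / T = 307.3 / 101.1 = 3.038

FS = 3.04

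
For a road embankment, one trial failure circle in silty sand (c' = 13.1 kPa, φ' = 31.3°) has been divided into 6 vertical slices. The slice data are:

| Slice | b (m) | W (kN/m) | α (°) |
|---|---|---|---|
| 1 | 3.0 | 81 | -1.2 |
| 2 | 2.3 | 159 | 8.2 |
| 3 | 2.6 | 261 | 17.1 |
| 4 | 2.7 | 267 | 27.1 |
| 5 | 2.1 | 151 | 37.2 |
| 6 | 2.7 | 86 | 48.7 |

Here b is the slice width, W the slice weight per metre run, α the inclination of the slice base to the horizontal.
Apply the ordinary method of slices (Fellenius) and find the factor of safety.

FS = 2.08

Ordinary method of slices: FS = Σ[c'·Δl_i + (W_i cosα_i)·tanφ'] / Σ W_i sinα_i, with Δl_i = b_i / cosα_i.
Slice 1: Δl = 3.0/cos(-1.2°) = 3.001 m; N'_1 = 81·cos(-1.2°) = 81.0; c'Δl = 39.31; W sinα = -1.7
Slice 2: Δl = 2.3/cos8.2° = 2.324 m; N'_2 = 159·cos8.2° = 157.4; c'Δl = 30.44; W sinα = 22.7
Slice 3: Δl = 2.6/cos17.1° = 2.720 m; N'_3 = 261·cos17.1° = 249.5; c'Δl = 35.64; W sinα = 76.7
Slice 4: Δl = 2.7/cos27.1° = 3.033 m; N'_4 = 267·cos27.1° = 237.7; c'Δl = 39.73; W sinα = 121.6
Slice 5: Δl = 2.1/cos37.2° = 2.636 m; N'_5 = 151·cos37.2° = 120.3; c'Δl = 34.54; W sinα = 91.3
Slice 6: Δl = 2.7/cos48.7° = 4.091 m; N'_6 = 86·cos48.7° = 56.8; c'Δl = 53.59; W sinα = 64.6
Σc'Δl = 233.2 kN/m; ΣN' = 902.5 kN/m; ΣW sinα = 375.3 kN/m
Resisting = 233.2 + 902.5·tan31.3° = 233.2 + 548.8 = 782.0 kN/m
FS = 782.0 / 375.3 = 2.084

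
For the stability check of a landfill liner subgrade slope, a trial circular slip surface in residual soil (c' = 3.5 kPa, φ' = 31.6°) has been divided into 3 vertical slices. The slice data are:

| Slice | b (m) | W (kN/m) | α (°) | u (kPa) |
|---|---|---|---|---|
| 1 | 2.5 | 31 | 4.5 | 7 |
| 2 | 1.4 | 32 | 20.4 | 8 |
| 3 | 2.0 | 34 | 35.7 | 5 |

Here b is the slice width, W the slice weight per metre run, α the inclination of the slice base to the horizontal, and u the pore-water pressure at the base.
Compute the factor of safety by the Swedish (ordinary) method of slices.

FS = 1.54

Ordinary method of slices: FS = Σ[c'·Δl_i + (W_i cosα_i − u_i·Δl_i)·tanφ'] / Σ W_i sinα_i, with Δl_i = b_i / cosα_i.
Slice 1: Δl = 2.5/cos4.5° = 2.508 m; N'_1 = 31·cos4.5° − 7·2.508 = 13.4; c'Δl = 8.78; W sinα = 2.4
Slice 2: Δl = 1.4/cos20.4° = 1.494 m; N'_2 = 32·cos20.4° − 8·1.494 = 18.0; c'Δl = 5.23; W sinα = 11.2
Slice 3: Δl = 2.0/cos35.7° = 2.463 m; N'_3 = 34·cos35.7° − 5·2.463 = 15.3; c'Δl = 8.62; W sinα = 19.8
Σc'Δl = 22.6 kN/m; ΣN' = 46.7 kN/m; ΣW sinα = 33.4 kN/m
Resisting = 22.6 + 46.7·tan31.6° = 22.6 + 28.7 = 51.3 kN/m
FS = 51.3 / 33.4 = 1.536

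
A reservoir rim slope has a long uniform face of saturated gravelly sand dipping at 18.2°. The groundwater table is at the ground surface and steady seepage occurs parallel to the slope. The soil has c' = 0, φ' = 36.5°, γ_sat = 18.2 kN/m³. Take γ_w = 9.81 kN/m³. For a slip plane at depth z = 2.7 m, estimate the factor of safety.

FS = 1.04

With seepage parallel to the slope and the water table at the surface, the effective normal stress on the slip plane uses the buoyant unit weight γ' = γ_sat − γ_w while the driving shear stress uses γ_sat:
FS = [c' + γ' z cos²β tanφ'] / [γ_sat z sinβ cosβ]
(For c' = 0 this reduces to FS = (γ'/γ_sat)·tanφ'/tanβ.)
γ' = 18.2 − 9.81 = 8.39 kN/m³
Numerator = 0.0 + 8.39·2.7·cos²18.2°·tan36.5° = 0.0 + 8.39·2.7·0.9024·0.7400 = 15.127 kPa
Denominator = 18.2·2.7·sin18.2°·cos18.2° = 18.2·2.7·0.3123·0.9500 = 14.580 kPa
FS = 15.127 / 14.580 = 1.038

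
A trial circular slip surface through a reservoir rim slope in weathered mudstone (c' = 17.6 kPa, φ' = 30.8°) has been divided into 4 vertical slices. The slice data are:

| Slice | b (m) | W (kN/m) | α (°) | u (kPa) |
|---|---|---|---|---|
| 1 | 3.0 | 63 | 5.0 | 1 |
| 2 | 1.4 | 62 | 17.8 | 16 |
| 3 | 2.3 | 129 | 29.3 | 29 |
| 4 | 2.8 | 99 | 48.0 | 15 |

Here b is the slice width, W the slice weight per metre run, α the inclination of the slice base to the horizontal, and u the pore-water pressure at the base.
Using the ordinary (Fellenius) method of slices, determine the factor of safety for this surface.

FS = 1.73

Ordinary method of slices: FS = Σ[c'·Δl_i + (W_i cosα_i − u_i·Δl_i)·tanφ'] / Σ W_i sinα_i, with Δl_i = b_i / cosα_i.
Slice 1: Δl = 3.0/cos5.0° = 3.011 m; N'_1 = 63·cos5.0° − 1·3.011 = 59.7; c'Δl = 53.00; W sinα = 5.5
Slice 2: Δl = 1.4/cos17.8° = 1.470 m; N'_2 = 62·cos17.8° − 16·1.470 = 35.5; c'Δl = 25.88; W sinα = 19.0
Slice 3: Δl = 2.3/cos29.3° = 2.637 m; N'_3 = 129·cos29.3° − 29·2.637 = 36.0; c'Δl = 46.42; W sinα = 63.1
Slice 4: Δl = 2.8/cos48.0° = 4.185 m; N'_4 = 99·cos48.0° − 15·4.185 = 3.5; c'Δl = 73.65; W sinα = 73.6
Σc'Δl = 198.9 kN/m; ΣN' = 134.7 kN/m; ΣW sinα = 161.1 kN/m
Resisting = 198.9 + 134.7·tan30.8° = 198.9 + 80.3 = 279.3 kN/m
FS = 279.3 / 161.1 = 1.733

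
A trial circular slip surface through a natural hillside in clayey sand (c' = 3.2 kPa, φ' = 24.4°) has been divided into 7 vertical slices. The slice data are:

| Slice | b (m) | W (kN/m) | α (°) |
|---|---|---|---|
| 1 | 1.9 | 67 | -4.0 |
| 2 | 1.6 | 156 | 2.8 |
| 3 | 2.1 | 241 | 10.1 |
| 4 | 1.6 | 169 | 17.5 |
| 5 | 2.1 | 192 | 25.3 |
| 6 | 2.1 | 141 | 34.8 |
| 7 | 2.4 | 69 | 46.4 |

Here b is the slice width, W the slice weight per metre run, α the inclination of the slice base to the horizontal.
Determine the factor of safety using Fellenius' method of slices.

FS = 1.57

Ordinary method of slices: FS = Σ[c'·Δl_i + (W_i cosα_i)·tanφ'] / Σ W_i sinα_i, with Δl_i = b_i / cosα_i.
Slice 1: Δl = 1.9/cos(-4.0°) = 1.905 m; N'_1 = 67·cos(-4.0°) = 66.8; c'Δl = 6.09; W sinα = -4.7
Slice 2: Δl = 1.6/cos2.8° = 1.602 m; N'_2 = 156·cos2.8° = 155.8; c'Δl = 5.13; W sinα = 7.6
Slice 3: Δl = 2.1/cos10.1° = 2.133 m; N'_3 = 241·cos10.1° = 237.3; c'Δl = 6.83; W sinα = 42.3
Slice 4: Δl = 1.6/cos17.5° = 1.678 m; N'_4 = 169·cos17.5° = 161.2; c'Δl = 5.37; W sinα = 50.8
Slice 5: Δl = 2.1/cos25.3° = 2.323 m; N'_5 = 192·cos25.3° = 173.6; c'Δl = 7.43; W sinα = 82.1
Slice 6: Δl = 2.1/cos34.8° = 2.557 m; N'_6 = 141·cos34.8° = 115.8; c'Δl = 8.18; W sinα = 80.5
Slice 7: Δl = 2.4/cos46.4° = 3.480 m; N'_7 = 69·cos46.4° = 47.6; c'Δl = 11.14; W sinα = 50.0
Σc'Δl = 50.2 kN/m; ΣN' = 958.0 kN/m; ΣW sinα = 308.5 kN/m
Resisting = 50.2 + 958.0·tan24.4° = 50.2 + 434.6 = 484.8 kN/m
FS = 484.8 / 308.5 = 1.571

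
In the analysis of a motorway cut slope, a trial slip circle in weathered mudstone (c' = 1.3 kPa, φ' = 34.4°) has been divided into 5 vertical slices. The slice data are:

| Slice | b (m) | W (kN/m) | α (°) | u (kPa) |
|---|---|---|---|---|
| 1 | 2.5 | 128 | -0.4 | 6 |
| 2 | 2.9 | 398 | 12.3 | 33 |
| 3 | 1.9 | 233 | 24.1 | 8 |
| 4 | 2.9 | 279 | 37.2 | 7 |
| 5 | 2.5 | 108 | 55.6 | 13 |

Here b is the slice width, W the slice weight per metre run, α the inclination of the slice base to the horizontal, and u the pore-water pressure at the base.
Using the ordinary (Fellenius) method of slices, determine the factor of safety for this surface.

FS = 1.30

Ordinary method of slices: FS = Σ[c'·Δl_i + (W_i cosα_i − u_i·Δl_i)·tanφ'] / Σ W_i sinα_i, with Δl_i = b_i / cosα_i.
Slice 1: Δl = 2.5/cos(-0.4°) = 2.500 m; N'_1 = 128·cos(-0.4°) − 6·2.500 = 113.0; c'Δl = 3.25; W sinα = -0.9
Slice 2: Δl = 2.9/cos12.3° = 2.968 m; N'_2 = 398·cos12.3° − 33·2.968 = 290.9; c'Δl = 3.86; W sinα = 84.8
Slice 3: Δl = 1.9/cos24.1° = 2.081 m; N'_3 = 233·cos24.1° − 8·2.081 = 196.0; c'Δl = 2.71; W sinα = 95.1
Slice 4: Δl = 2.9/cos37.2° = 3.641 m; N'_4 = 279·cos37.2° − 7·3.641 = 196.7; c'Δl = 4.73; W sinα = 168.7
Slice 5: Δl = 2.5/cos55.6° = 4.425 m; N'_5 = 108·cos55.6° − 13·4.425 = 3.5; c'Δl = 5.75; W sinα = 89.1
Σc'Δl = 20.3 kN/m; ΣN' = 800.2 kN/m; ΣW sinα = 436.8 kN/m
Resisting = 20.3 + 800.2·tan34.4° = 20.3 + 547.9 = 568.2 kN/m
FS = 568.2 / 436.8 = 1.301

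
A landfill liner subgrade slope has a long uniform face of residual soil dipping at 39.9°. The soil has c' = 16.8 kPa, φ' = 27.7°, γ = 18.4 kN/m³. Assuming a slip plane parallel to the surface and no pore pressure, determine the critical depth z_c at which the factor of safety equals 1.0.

z_c = 4.99 m

Setting FS = 1.00 in FS = [c' + γz cos²β tanφ'] / [γz sinβ cosβ] and solving for z:
z = c' / [γ cosβ (FS·sinβ − cosβ·tanφ')]
  = 16.8 / [18.4·cos39.9°·(1.00·sin39.9° − cos39.9°·tan27.7°)]
  = 16.8 / [18.4·0.7672·(1.00·0.6414 − 0.7672·0.5250)]
  = 16.8 / 3.3692 = 4.986 m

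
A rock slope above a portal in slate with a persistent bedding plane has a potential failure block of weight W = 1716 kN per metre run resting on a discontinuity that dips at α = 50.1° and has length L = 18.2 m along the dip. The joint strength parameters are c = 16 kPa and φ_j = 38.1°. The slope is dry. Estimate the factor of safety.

Resolving the block weight along and normal to the plane and applying the Mohr–Coulomb strength on the joint:
N' = W cosα = 1716·cos50.1° = 1100.7 kN/m
Driving force T = W sinα = 1716·sin50.1° = 1316.5 kN/m
Resisting force R = c·L + N'·tanφ_j = 16·18.2 + 1100.7·tan38.1° = 291.2 + 863.1 = 1154.3 kN/m
FS = R / T = 1154.3 / 1316.5 = 0.877

FS = 0.88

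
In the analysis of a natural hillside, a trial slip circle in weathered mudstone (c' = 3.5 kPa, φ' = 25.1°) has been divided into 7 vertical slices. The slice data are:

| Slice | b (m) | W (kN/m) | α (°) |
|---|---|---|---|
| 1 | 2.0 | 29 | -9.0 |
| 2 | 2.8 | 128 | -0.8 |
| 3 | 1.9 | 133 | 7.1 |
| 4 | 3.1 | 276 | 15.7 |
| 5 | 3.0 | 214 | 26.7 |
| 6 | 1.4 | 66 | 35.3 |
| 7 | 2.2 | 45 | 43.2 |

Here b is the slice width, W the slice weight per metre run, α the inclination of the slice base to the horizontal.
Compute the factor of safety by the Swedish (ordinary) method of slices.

FS = 1.81

Ordinary method of slices: FS = Σ[c'·Δl_i + (W_i cosα_i)·tanφ'] / Σ W_i sinα_i, with Δl_i = b_i / cosα_i.
Slice 1: Δl = 2.0/cos(-9.0°) = 2.025 m; N'_1 = 29·cos(-9.0°) = 28.6; c'Δl = 7.09; W sinα = -4.5
Slice 2: Δl = 2.8/cos(-0.8°) = 2.800 m; N'_2 = 128·cos(-0.8°) = 128.0; c'Δl = 9.80; W sinα = -1.8
Slice 3: Δl = 1.9/cos7.1° = 1.915 m; N'_3 = 133·cos7.1° = 132.0; c'Δl = 6.70; W sinα = 16.4
Slice 4: Δl = 3.1/cos15.7° = 3.220 m; N'_4 = 276·cos15.7° = 265.7; c'Δl = 11.27; W sinα = 74.7
Slice 5: Δl = 3.0/cos26.7° = 3.358 m; N'_5 = 214·cos26.7° = 191.2; c'Δl = 11.75; W sinα = 96.2
Slice 6: Δl = 1.4/cos35.3° = 1.715 m; N'_6 = 66·cos35.3° = 53.9; c'Δl = 6.00; W sinα = 38.1
Slice 7: Δl = 2.2/cos43.2° = 3.018 m; N'_7 = 45·cos43.2° = 32.8; c'Δl = 10.56; W sinα = 30.8
Σc'Δl = 63.2 kN/m; ΣN' = 832.2 kN/m; ΣW sinα = 249.9 kN/m
Resisting = 63.2 + 832.2·tan25.1° = 63.2 + 389.8 = 453.0 kN/m
FS = 453.0 / 249.9 = 1.813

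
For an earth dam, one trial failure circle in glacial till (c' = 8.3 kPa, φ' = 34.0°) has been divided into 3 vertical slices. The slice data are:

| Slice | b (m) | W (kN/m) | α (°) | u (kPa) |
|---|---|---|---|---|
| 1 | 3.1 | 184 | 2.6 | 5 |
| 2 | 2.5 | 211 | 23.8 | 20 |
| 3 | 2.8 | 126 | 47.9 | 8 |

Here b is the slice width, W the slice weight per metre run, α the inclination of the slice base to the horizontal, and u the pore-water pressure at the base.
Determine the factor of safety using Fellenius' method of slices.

Ordinary method of slices: FS = Σ[c'·Δl_i + (W_i cosα_i − u_i·Δl_i)·tanφ'] / Σ W_i sinα_i, with Δl_i = b_i / cosα_i.
Slice 1: Δl = 3.1/cos2.6° = 3.103 m; N'_1 = 184·cos2.6° − 5·3.103 = 168.3; c'Δl = 25.76; W sinα = 8.3
Slice 2: Δl = 2.5/cos23.8° = 2.732 m; N'_2 = 211·cos23.8° − 20·2.732 = 138.4; c'Δl = 22.68; W sinα = 85.1
Slice 3: Δl = 2.8/cos47.9° = 4.176 m; N'_3 = 126·cos47.9° − 8·4.176 = 51.1; c'Δl = 34.66; W sinα = 93.5
Σc'Δl = 83.1 kN/m; ΣN' = 357.8 kN/m; ΣW sinα = 187.0 kN/m
Resisting = 83.1 + 357.8·tan34.0° = 83.1 + 241.3 = 324.4 kN/m
FS = 324.4 / 187.0 = 1.735

FS = 1.73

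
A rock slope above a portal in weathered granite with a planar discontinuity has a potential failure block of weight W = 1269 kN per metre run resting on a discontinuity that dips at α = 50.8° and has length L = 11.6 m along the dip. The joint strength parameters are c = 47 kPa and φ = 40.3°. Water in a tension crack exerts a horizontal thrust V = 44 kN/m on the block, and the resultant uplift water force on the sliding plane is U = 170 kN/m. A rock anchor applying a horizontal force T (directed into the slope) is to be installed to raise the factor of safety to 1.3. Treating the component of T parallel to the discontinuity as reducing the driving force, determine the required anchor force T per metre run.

Resolving forces along and normal to the sliding plane, with the horizontal anchor force T adding T·sinα to the effective normal force and T·cosα acting up the plane against the driving force:
FS = [cL + (W cosα − U − V sinα + T sinα) tanφ] / [W sinα + V cosα − T cosα]
Without the anchor: N' = 597.9 kN/m, driving T_d = 1011.2 kN/m, resisting R = 47·11.6 + 597.9·tan40.3° = 1052.3 kN/m, FS = 1.04.
Setting FS = 1.3 and solving for T:
1.3·(1011.2 − T cos50.8°) = 1052.3 + T sin50.8°·tan40.3°
T·(sin50.8°·tan40.3° + 1.3·cos50.8°) = 1.3·1011.2 − 1052.3
T·(0.7749·0.8481 + 1.3·0.6320) = 1314.6 − 1052.3 = 262.3
T·1.4788 = 262.3
T = 177.4 kN/m

T = 177 kN/m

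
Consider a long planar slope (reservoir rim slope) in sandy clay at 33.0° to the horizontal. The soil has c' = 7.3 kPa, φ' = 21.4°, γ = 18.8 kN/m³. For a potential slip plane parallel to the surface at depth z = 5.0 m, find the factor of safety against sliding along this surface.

FS = 0.77

For an infinite slope with a slip plane parallel to the surface (no pore pressure): FS = [c' + γz cos²β tanφ'] / [γz sinβ cosβ].
γz = 18.8·5.0 = 94.00 kN/m²
Numerator = 7.3 + 94.00·cos²33.0°·tan21.4° = 7.3 + 94.00·0.7034·0.3919 = 33.211 kPa
Denominator = 94.00·sin33.0°·cos33.0° = 94.00·0.5446·0.8387 = 42.937 kPa
FS = 33.211 / 42.937 = 0.773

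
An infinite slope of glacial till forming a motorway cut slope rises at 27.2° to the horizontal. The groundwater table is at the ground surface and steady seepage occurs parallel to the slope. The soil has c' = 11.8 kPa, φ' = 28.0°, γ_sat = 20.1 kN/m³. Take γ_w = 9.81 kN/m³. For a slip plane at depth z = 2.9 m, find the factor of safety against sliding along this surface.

FS = 1.03

With seepage parallel to the slope and the water table at the surface, the effective normal stress on the slip plane uses the buoyant unit weight γ' = γ_sat − γ_w while the driving shear stress uses γ_sat:
FS = [c' + γ' z cos²β tanφ'] / [γ_sat z sinβ cosβ]
γ' = 20.1 − 9.81 = 10.29 kN/m³
Numerator = 11.8 + 10.29·2.9·cos²27.2°·tan28.0° = 11.8 + 10.29·2.9·0.7911·0.5317 = 24.352 kPa
Denominator = 20.1·2.9·sin27.2°·cos27.2° = 20.1·2.9·0.4571·0.8894 = 23.698 kPa
FS = 24.352 / 23.698 = 1.028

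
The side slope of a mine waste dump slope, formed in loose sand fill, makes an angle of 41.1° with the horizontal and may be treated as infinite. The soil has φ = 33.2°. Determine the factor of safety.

For a dry cohesionless infinite slope the factor of safety is FS = tanφ / tanβ.
FS = tan33.2° / tan41.1° = 0.6544 / 0.8724 = 0.750

FS = 0.75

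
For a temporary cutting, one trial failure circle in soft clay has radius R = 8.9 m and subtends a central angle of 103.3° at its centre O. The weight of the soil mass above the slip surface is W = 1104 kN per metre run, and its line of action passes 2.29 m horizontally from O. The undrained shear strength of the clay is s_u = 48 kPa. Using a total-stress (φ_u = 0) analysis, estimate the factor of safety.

FS = 2.71

Taking moments about the centre O, the resisting moment is provided by the undrained shear strength acting along the arc:
Arc length L_a = R·θ = 8.9·(103.3°·π/180) = 8.9·1.8029 = 16.05 m
M_R = s_u·L_a·R = 48·16.05·8.9 = 6854.9 kN·m/m
M_D = W·d = 1104·2.29 = 2528.2 kN·m/m
FS = M_R / M_D = 6854.9 / 2528.2 = 2.711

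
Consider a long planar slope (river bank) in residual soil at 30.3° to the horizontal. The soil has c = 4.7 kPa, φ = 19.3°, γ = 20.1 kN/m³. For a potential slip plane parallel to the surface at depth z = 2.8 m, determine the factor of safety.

FS = 0.79

For an infinite slope with a slip plane parallel to the surface (no pore pressure): FS = [c + γz cos²β tanφ] / [γz sinβ cosβ].
γz = 20.1·2.8 = 56.28 kN/m²
Numerator = 4.7 + 56.28·cos²30.3°·tan19.3° = 4.7 + 56.28·0.7455·0.3502 = 19.392 kPa
Denominator = 56.28·sin30.3°·cos30.3° = 56.28·0.5045·0.8634 = 24.516 kPa
FS = 19.392 / 24.516 = 0.791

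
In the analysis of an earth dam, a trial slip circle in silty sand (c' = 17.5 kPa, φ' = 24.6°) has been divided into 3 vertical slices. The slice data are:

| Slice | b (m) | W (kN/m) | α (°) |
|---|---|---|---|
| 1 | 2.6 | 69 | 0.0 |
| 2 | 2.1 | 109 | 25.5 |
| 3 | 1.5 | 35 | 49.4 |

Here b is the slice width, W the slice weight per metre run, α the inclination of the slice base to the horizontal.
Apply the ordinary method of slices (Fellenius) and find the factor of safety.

Ordinary method of slices: FS = Σ[c'·Δl_i + (W_i cosα_i)·tanφ'] / Σ W_i sinα_i, with Δl_i = b_i / cosα_i.
Slice 1: Δl = 2.6/cos0.0° = 2.600 m; N'_1 = 69·cos0.0° = 69.0; c'Δl = 45.50; W sinα = 0.0
Slice 2: Δl = 2.1/cos25.5° = 2.327 m; N'_2 = 109·cos25.5° = 98.4; c'Δl = 40.72; W sinα = 46.9
Slice 3: Δl = 1.5/cos49.4° = 2.305 m; N'_3 = 35·cos49.4° = 22.8; c'Δl = 40.34; W sinα = 26.6
Σc'Δl = 126.6 kN/m; ΣN' = 190.2 kN/m; ΣW sinα = 73.5 kN/m
Resisting = 126.6 + 190.2·tan24.6° = 126.6 + 87.1 = 213.6 kN/m
FS = 213.6 / 73.5 = 2.906

FS = 2.91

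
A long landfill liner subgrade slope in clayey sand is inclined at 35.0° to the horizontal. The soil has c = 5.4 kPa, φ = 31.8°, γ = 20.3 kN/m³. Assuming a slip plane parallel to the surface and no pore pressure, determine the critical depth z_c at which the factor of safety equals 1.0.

z_c = 4.94 m

Setting FS = 1.00 in FS = [c + γz cos²β tanφ] / [γz sinβ cosβ] and solving for z:
z = c / [γ cosβ (FS·sinβ − cosβ·tanφ)]
  = 5.4 / [20.3·cos35.0°·(1.00·sin35.0° − cos35.0°·tan31.8°)]
  = 5.4 / [20.3·0.8192·(1.00·0.5736 − 0.8192·0.6200)]
  = 5.4 / 1.0922 = 4.944 m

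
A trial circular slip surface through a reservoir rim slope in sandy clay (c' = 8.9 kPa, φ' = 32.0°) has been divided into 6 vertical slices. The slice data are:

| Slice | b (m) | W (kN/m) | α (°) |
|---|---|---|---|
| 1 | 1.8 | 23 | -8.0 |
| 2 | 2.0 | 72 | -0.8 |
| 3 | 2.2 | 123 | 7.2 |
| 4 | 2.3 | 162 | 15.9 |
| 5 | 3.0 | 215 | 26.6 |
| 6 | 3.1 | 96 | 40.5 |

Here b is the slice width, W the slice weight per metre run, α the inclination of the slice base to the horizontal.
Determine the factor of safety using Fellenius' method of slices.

FS = 2.52

Ordinary method of slices: FS = Σ[c'·Δl_i + (W_i cosα_i)·tanφ'] / Σ W_i sinα_i, with Δl_i = b_i / cosα_i.
Slice 1: Δl = 1.8/cos(-8.0°) = 1.818 m; N'_1 = 23·cos(-8.0°) = 22.8; c'Δl = 16.18; W sinα = -3.2
Slice 2: Δl = 2.0/cos(-0.8°) = 2.000 m; N'_2 = 72·cos(-0.8°) = 72.0; c'Δl = 17.80; W sinα = -1.0
Slice 3: Δl = 2.2/cos7.2° = 2.217 m; N'_3 = 123·cos7.2° = 122.0; c'Δl = 19.74; W sinα = 15.4
Slice 4: Δl = 2.3/cos15.9° = 2.391 m; N'_4 = 162·cos15.9° = 155.8; c'Δl = 21.28; W sinα = 44.4
Slice 5: Δl = 3.0/cos26.6° = 3.355 m; N'_5 = 215·cos26.6° = 192.2; c'Δl = 29.86; W sinα = 96.3
Slice 6: Δl = 3.1/cos40.5° = 4.077 m; N'_6 = 96·cos40.5° = 73.0; c'Δl = 36.28; W sinα = 62.3
Σc'Δl = 141.1 kN/m; ΣN' = 637.8 kN/m; ΣW sinα = 214.2 kN/m
Resisting = 141.1 + 637.8·tan32.0° = 141.1 + 398.6 = 539.7 kN/m
FS = 539.7 / 214.2 = 2.520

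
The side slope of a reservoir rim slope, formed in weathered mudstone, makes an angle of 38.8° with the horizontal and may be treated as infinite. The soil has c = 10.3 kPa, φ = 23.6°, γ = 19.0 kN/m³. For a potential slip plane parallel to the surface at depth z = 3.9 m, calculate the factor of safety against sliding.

FS = 0.83

For an infinite slope with a slip plane parallel to the surface (no pore pressure): FS = [c + γz cos²β tanφ] / [γz sinβ cosβ].
γz = 19.0·3.9 = 74.10 kN/m²
Numerator = 10.3 + 74.10·cos²38.8°·tan23.6° = 10.3 + 74.10·0.6074·0.4369 = 29.963 kPa
Denominator = 74.10·sin38.8°·cos38.8° = 74.10·0.6266·0.7793 = 36.186 kPa
FS = 29.963 / 36.186 = 0.828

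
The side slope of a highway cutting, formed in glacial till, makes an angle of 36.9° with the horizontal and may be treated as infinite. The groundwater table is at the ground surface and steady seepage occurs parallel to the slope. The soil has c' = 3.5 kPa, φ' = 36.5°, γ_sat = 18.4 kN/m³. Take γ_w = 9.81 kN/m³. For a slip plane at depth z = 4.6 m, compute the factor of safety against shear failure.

With seepage parallel to the slope and the water table at the surface, the effective normal stress on the slip plane uses the buoyant unit weight γ' = γ_sat − γ_w while the driving shear stress uses γ_sat:
FS = [c' + γ' z cos²β tanφ'] / [γ_sat z sinβ cosβ]
γ' = 18.4 − 9.81 = 8.59 kN/m³
Numerator = 3.5 + 8.59·4.6·cos²36.9°·tan36.5° = 3.5 + 8.59·4.6·0.6395·0.7400 = 22.198 kPa
Denominator = 18.4·4.6·sin36.9°·cos36.9° = 18.4·4.6·0.6004·0.7997 = 40.640 kPa
FS = 22.198 / 40.640 = 0.546

FS = 0.55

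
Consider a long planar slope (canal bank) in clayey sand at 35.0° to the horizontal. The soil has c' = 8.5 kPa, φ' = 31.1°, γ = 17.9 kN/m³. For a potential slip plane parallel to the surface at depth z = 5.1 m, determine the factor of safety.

For an infinite slope with a slip plane parallel to the surface (no pore pressure): FS = [c' + γz cos²β tanφ'] / [γz sinβ cosβ].
γz = 17.9·5.1 = 91.29 kN/m²
Numerator = 8.5 + 91.29·cos²35.0°·tan31.1° = 8.5 + 91.29·0.6710·0.6032 = 45.452 kPa
Denominator = 91.29·sin35.0°·cos35.0° = 91.29·0.5736·0.8192 = 42.892 kPa
FS = 45.452 / 42.892 = 1.060

FS = 1.06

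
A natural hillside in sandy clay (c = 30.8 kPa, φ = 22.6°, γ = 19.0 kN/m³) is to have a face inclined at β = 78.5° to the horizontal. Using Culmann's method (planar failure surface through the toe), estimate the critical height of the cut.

H_c = 13.35 m

Culmann's analysis gives the critical failure plane at α_cr = (β + φ)/2 = (78.5 + 22.6)/2 = 50.5°, and the critical height
H_c = (4c/γ) · sinβ cosφ / [1 − cos(β − φ)]
    = (4·30.8/19.0) · sin78.5°·cos22.6° / [1 − cos(55.9°)]
    = 6.484 · 0.9799·0.9232 / [1 − 0.5606]
    = 6.484 · 0.9047 / 0.4394
    = 13.35 m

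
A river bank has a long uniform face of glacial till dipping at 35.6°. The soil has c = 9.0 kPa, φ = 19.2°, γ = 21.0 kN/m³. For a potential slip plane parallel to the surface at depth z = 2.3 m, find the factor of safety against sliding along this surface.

FS = 0.88

For an infinite slope with a slip plane parallel to the surface (no pore pressure): FS = [c + γz cos²β tanφ] / [γz sinβ cosβ].
γz = 21.0·2.3 = 48.30 kN/m²
Numerator = 9.0 + 48.30·cos²35.6°·tan19.2° = 9.0 + 48.30·0.6611·0.3482 = 20.120 kPa
Denominator = 48.30·sin35.6°·cos35.6° = 48.30·0.5821·0.8131 = 22.862 kPa
FS = 20.120 / 22.862 = 0.880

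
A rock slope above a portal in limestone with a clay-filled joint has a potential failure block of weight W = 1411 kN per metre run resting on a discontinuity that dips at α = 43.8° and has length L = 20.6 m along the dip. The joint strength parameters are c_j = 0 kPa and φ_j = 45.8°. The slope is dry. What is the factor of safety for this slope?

Resolving the block weight along and normal to the plane and applying the Mohr–Coulomb strength on the joint:
N' = W cosα = 1411·cos43.8° = 1018.4 kN/m
Driving force T = W sinα = 1411·sin43.8° = 976.6 kN/m
Resisting force R = c_j·L + N'·tanφ_j = 0·20.6 + 1018.4·tan45.8° = 0.0 + 1047.2 = 1047.2 kN/m
FS = R / T = 1047.2 / 976.6 = 1.072

FS = 1.07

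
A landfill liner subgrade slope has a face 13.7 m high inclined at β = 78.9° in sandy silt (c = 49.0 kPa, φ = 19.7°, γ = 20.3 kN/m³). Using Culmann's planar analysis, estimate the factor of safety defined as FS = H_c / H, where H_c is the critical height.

FS = 1.33

H_c = (4c/γ) · sinβ cosφ / [1 − cos(β − φ)]
    = (4·49.0/20.3) · sin78.9°·cos19.7° / [1 − cos59.2°]
    = 9.655 · 0.9239 / 0.4880 = 18.28 m
FS = H_c / H = 18.28 / 13.7 = 1.334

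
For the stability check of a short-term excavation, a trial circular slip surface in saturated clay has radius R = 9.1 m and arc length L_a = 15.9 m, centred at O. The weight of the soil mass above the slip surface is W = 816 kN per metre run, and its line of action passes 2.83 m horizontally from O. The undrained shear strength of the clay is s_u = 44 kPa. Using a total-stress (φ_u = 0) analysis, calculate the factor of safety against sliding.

Taking moments about the centre O, the resisting moment is provided by the undrained shear strength acting along the arc:
M_R = s_u·L_a·R = 44·15.90·9.1 = 6366.4 kN·m/m
M_D = W·d = 816·2.83 = 2309.3 kN·m/m
FS = M_R / M_D = 6366.4 / 2309.3 = 2.757

FS = 2.76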